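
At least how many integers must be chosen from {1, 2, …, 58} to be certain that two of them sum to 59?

30

Partition {1, …, 58} into 29 pairs: {1,58}, {2,57}, …, {29,30}.
Choosing 29 integers — say the integers 1 through 29 — takes one from each pair and avoids the property.
Choosing 30 forces two into the same pair by pigeonhole, and those sum to 59. So 30.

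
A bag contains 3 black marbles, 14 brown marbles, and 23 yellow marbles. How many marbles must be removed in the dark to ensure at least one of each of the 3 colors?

The hardest color to obtain is black: we could draw every other marble first — 40 − 3 = 37 marbles — without a single black one.
The next draw must be black, so 37 + 1 = 38.

38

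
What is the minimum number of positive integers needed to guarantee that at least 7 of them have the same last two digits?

601

There are 100 possible two-digit endings acting as pigeonholes.
With 100 × 6 = 600 positive integers we could place exactly 6 in each, with no class reaching 7.
One more forces some class to hold 7, so 600 + 1 = 601.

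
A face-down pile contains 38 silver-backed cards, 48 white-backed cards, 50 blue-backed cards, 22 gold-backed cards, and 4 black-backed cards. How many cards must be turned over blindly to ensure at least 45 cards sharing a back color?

153

In the worst case we take at most 44 of each back color, but all 38 silver-backed, all 22 gold-backed, and all 4 black-backed (fewer than 44), giving 38 + 44 + 44 + 22 + 4 = 152.
One more card then forces some back color to 45, so 152 + 1 = 153.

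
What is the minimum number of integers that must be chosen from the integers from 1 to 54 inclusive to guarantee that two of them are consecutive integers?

Partition {1, …, 54} into 27 pairs: {1,2}, {3,4}, …, {53,54}.
Choosing 27 integers — say the 27 even numbers 2, 4, …, 54 — takes one from each pair and avoids the property.
Choosing 28 forces two into the same pair by pigeonhole, and those are consecutive. So 28.

28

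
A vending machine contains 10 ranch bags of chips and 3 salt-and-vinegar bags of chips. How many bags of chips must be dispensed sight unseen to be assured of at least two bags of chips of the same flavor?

The worst case takes 1 bag of chips of each flavor without reaching 2 of any: 2 × 1 = 2.
The next bag of chips must bring some flavor to 2, so 2 + 1 = 3.

3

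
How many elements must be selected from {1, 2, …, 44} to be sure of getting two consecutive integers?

23

Partition {1, …, 44} into 22 pairs: {1,2}, {3,4}, …, {43,44}.
Choosing 22 integers — say the 22 even numbers 2, 4, …, 44 — takes one from each pair and avoids the property.
Choosing 23 forces two into the same pair by pigeonhole, and those are consecutive. So 23.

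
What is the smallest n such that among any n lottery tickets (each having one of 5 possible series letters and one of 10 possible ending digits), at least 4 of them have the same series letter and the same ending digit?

151

There are 5 × 10 = 50 (series letter, ending digit) combinations acting as pigeonholes.
With 50 × 3 = 150 lottery tickets we could place exactly 3 in each, with no (series letter, ending digit) pair reaching 4.
One more forces some (series letter, ending digit) pair to hold 4, so 150 + 1 = 151.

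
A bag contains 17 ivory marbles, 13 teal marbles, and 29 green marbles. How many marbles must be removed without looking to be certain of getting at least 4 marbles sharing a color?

The worst case takes 3 marbles of each color without reaching 4 of any: 3 × 3 = 9.
The next marble must bring some color to 4, so 9 + 1 = 10.

10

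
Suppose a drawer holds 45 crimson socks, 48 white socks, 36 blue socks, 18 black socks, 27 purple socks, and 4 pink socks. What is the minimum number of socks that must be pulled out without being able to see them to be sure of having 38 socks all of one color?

In the worst case we take at most 37 of each color, but all 36 blue, all 18 black, all 27 purple, and all 4 pink (fewer than 37), giving 37 + 37 + 36 + 18 + 27 + 4 = 159.
One more sock then forces some color to 38, so 159 + 1 = 160.

160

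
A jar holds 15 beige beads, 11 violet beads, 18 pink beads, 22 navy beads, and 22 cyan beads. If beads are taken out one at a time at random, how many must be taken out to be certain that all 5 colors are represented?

78

The hardest color to obtain is violet: we could draw every other bead first — 88 − 11 = 77 beads — without a single violet one.
The next draw must be violet, so 77 + 1 = 78.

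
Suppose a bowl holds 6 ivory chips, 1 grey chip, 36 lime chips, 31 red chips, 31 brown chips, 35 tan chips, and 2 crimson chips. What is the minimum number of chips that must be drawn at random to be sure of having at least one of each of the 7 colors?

142

The hardest color to obtain is grey: we could draw every other chip first — 142 − 1 = 141 chips — without a single grey one.
The next draw must be grey, so 141 + 1 = 142.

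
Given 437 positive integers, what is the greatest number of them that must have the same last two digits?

There are 100 possible two-digit endings, which serve as the pigeonholes.
If each of the 100 possible two-digit endings held at most 4, the total would be at most 100 × 4 = 400 < 437, a contradiction.
So at least one holds ⌈437/100⌉ = 5.

5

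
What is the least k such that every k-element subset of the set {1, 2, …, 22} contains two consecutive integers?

Partition {1, …, 22} into 11 pairs: {1,2}, {3,4}, …, {21,22}.
Choosing 11 integers — say the 11 even numbers 2, 4, …, 22 — takes one from each pair and avoids the property.
Choosing 12 forces two into the same pair by pigeonhole, and those are consecutive. So 12.

12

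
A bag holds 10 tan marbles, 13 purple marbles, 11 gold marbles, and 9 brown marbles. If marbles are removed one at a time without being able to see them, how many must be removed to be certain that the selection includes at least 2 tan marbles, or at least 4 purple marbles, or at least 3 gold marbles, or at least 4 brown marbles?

Each of the 4 colors has its own threshold; avoid all of them simultaneously.
The worst case stops just short of every target: 1 tan, 3 purple, 2 gold, 3 brown — 1 + 3 + 2 + 3 = 9 marbles.
One more marble must push some color to its target, so 9 + 1 = 10.

10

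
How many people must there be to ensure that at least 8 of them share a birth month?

There are 12 months of the year acting as pigeonholes.
With 12 × 7 = 84 people we could place exactly 7 in each, with no class reaching 8.
One more forces some class to hold 8, so 84 + 1 = 85.

85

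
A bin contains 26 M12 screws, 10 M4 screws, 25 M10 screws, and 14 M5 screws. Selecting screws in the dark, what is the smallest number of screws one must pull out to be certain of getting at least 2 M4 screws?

67

The worst case draws every non-M4 screw first: 26 + 25 + 14 = 65.
The next 2 draws are then forced to be M4, giving 65 + 2 = 67.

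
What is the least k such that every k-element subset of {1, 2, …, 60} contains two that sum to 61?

31

Partition {1, …, 60} into 30 pairs: {1,60}, {2,59}, …, {30,31}.
Choosing 30 integers — say the integers 1 through 30 — takes one from each pair and avoids the property.
Choosing 31 forces two into the same pair by pigeonhole, and those sum to 61. So 31.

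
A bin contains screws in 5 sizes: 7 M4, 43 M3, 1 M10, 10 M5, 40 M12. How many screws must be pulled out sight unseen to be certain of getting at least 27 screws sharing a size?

71

In the worst case we take at most 26 of each size, but all 7 M4, all 1 M10, and all 10 M5 (fewer than 26), giving 7 + 26 + 1 + 10 + 26 = 70.
One more screw then forces some size to 27, so 70 + 1 = 71.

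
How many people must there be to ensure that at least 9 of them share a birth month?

There are 12 months of the year acting as pigeonholes.
With 12 × 8 = 96 people we could place exactly 8 in each, with no class reaching 9.
One more forces some class to hold 9, so 96 + 1 = 97.

97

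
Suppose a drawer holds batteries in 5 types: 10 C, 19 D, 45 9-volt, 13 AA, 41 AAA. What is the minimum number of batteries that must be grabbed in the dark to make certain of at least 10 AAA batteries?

The worst case draws every non-AAA battery first: 10 + 19 + 45 + 13 = 87.
The next 10 draws are then forced to be AAA, giving 87 + 10 = 97.

97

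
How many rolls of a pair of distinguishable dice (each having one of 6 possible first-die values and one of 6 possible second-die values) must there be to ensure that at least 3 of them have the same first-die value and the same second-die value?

73

There are 6 × 6 = 36 (first-die value, second-die value) combinations acting as pigeonholes.
With 36 × 2 = 72 rolls of a pair of distinguishable dice we could place exactly 2 in each, with no (first-die value, second-die value) pair reaching 3.
One more forces some (first-die value, second-die value) pair to hold 3, so 72 + 1 = 73.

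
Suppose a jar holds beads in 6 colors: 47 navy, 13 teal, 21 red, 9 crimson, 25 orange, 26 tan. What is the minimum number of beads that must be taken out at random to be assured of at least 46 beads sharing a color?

In the worst case we take at most 45 of each color, but all 13 teal, all 21 red, all 9 crimson, all 25 orange, and all 26 tan (fewer than 45), giving 45 + 13 + 21 + 9 + 25 + 26 = 139.
One more bead then forces some color to 46, so 139 + 1 = 140.

140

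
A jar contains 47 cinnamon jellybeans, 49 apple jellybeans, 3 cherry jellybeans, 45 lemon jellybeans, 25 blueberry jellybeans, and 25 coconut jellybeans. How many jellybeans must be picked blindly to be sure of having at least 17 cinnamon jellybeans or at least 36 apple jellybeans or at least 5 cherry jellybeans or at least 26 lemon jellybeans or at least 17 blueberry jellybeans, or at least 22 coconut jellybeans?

The worst case stops just short of every target: 16 cinnamon, 35 apple, all 3 cherry, 25 lemon, 16 blueberry, 21 coconut — 16 + 35 + 3 + 25 + 16 + 21 = 116 jellybeans.
One more jellybean must push some flavor to its target, so 116 + 1 = 117.

117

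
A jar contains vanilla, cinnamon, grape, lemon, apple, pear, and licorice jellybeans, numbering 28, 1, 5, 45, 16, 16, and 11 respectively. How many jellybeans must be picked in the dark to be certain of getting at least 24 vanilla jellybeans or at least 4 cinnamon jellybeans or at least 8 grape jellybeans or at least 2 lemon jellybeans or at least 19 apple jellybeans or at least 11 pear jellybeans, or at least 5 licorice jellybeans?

The worst case stops just short of every target: 23 vanilla, all 1 cinnamon, all 5 grape, 1 lemon, all 16 apple, 10 pear, 4 licorice — 23 + 1 + 5 + 1 + 16 + 10 + 4 = 60 jellybeans.
One more jellybean must push some flavor to its target, so 60 + 1 = 61.

61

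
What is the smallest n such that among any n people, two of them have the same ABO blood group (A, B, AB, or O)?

There are 4 ABO blood groups acting as pigeonholes.
With 4 people we could place one in each, avoiding any repeat.
One more forces some class to hold 2, so 4 + 1 = 5.

5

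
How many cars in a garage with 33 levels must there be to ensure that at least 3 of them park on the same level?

67

There are 33 levels acting as pigeonholes.
With 33 × 2 = 66 cars we could place exactly 2 in each, with no class reaching 3.
One more forces some class to hold 3, so 66 + 1 = 67.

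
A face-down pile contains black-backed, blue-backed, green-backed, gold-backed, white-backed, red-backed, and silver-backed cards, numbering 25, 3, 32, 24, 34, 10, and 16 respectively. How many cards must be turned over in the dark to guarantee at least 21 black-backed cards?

The worst case draws every non-black-backed card first: 3 + 32 + 24 + 34 + 10 + 16 = 119.
The next 21 draws are then forced to be black-backed, giving 119 + 21 = 140.

140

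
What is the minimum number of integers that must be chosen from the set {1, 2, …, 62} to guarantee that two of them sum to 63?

Partition {1, …, 62} into 31 pairs: {1,62}, {2,61}, …, {31,32}.
Choosing 31 integers — say the integers 1 through 31 — takes one from each pair and avoids the property.
Choosing 32 forces two into the same pair by pigeonhole, and those sum to 63. So 32.

32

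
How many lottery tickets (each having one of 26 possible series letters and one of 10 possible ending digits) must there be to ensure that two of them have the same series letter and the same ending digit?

261

There are 26 × 10 = 260 (series letter, ending digit) combinations acting as pigeonholes.
With 260 lottery tickets we could place one in each, avoiding any repeat.
One more forces some (series letter, ending digit) pair to hold 2, so 260 + 1 = 261.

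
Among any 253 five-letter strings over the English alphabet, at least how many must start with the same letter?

There are 26 possible first letters, which serve as the pigeonholes.
If each of the 26 possible first letters held at most 9, the total would be at most 26 × 9 = 234 < 253, a contradiction.
So at least one holds ⌈253/26⌉ = 10.

10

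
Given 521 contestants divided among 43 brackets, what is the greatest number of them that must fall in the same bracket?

13

The 521 contestants fall into 43 brackets.
If each of the 43 brackets held at most 12, the total would be at most 43 × 12 = 516 < 521, a contradiction.
So at least one holds ⌈521/43⌉ = 13.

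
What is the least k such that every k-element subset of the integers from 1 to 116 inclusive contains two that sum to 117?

Partition {1, …, 116} into 58 pairs: {1,116}, {2,115}, …, {58,59}.
Choosing 58 integers — say the integers 1 through 58 — takes one from each pair and avoids the property.
Choosing 59 forces two into the same pair by pigeonhole, and those sum to 117. So 59.

59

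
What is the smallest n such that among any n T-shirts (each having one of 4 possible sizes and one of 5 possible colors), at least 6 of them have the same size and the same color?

There are 4 × 5 = 20 (size, color) combinations acting as pigeonholes.
With 20 × 5 = 100 T-shirts we could place exactly 5 in each, with no (size, color) pair reaching 6.
One more forces some (size, color) pair to hold 6, so 100 + 1 = 101.

101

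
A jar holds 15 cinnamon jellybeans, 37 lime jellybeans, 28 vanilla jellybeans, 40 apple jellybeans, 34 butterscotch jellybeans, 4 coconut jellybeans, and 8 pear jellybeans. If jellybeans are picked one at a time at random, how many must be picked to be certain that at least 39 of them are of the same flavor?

In the worst case we take at most 38 of each flavor, but all 15 cinnamon, all 37 lime, all 28 vanilla, all 34 butterscotch, all 4 coconut, and all 8 pear (fewer than 38), giving 15 + 37 + 28 + 38 + 34 + 4 + 8 = 164.
One more jellybean then forces some flavor to 39, so 164 + 1 = 165.

165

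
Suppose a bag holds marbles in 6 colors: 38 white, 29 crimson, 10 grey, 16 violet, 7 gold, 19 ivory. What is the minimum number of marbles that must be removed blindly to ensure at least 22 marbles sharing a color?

95

Treat the 6 colors as pigeonholes.
In the worst case we take at most 21 of each color, but all 10 grey, all 16 violet, all 7 gold, and all 19 ivory (fewer than 21), giving 21 + 21 + 10 + 16 + 7 + 19 = 94.
One more marble then forces some color to 22, so 94 + 1 = 95.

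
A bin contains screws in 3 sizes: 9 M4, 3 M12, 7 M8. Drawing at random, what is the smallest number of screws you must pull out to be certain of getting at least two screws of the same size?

4

The worst case takes 1 screw of each size without reaching 2 of any: 3 × 1 = 3.
The next screw must bring some size to 2, so 3 + 1 = 4.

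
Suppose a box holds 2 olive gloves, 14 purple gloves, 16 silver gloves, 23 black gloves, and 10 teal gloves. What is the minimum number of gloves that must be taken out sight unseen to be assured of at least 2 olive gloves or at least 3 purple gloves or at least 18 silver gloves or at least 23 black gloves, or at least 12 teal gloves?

52

The worst case stops just short of every target: 1 olive, 2 purple, all 16 silver, 22 black, all 10 teal — 1 + 2 + 16 + 22 + 10 = 51 gloves.
One more glove must push some color to its target, so 51 + 1 = 52.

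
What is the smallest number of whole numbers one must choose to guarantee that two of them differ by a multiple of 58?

Two integers differ by a multiple of 58 exactly when they share a remainder mod 58.
There are 58 residue classes mod 58, so 58 integers can all lie in distinct classes.
One more integer must repeat a residue, giving a difference divisible by 58. So n = 58 + 1 = 59.

59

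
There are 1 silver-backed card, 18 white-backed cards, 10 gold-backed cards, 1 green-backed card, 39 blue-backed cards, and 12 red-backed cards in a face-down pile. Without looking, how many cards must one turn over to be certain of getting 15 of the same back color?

53

Treat the 6 back colors as pigeonholes.
In the worst case we take at most 14 of each back color, but all 1 silver-backed, all 10 gold-backed, all 1 green-backed, and all 12 red-backed (fewer than 14), giving 1 + 14 + 10 + 1 + 14 + 12 = 52.
One more card then forces some back color to 15, so 52 + 1 = 53.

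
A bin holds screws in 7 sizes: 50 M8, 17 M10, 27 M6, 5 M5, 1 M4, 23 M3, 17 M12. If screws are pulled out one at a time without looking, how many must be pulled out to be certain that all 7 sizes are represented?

The hardest size to obtain is M4: we could draw every other screw first — 140 − 1 = 139 screws — without a single M4 one.
The next draw must be M4, so 139 + 1 = 140.

140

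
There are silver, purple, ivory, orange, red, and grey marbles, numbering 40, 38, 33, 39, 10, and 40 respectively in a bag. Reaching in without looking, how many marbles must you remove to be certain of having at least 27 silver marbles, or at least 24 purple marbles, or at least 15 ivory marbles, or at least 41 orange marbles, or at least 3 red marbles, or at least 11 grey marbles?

The worst case stops just short of every target: 26 silver, 23 purple, 14 ivory, all 39 orange, 2 red, 10 grey — 26 + 23 + 14 + 39 + 2 + 10 = 114 marbles.
One more marble must push some color to its target, so 114 + 1 = 115.

115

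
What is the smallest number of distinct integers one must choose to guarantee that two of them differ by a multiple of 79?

80

Use the pigeonhole principle on residue classes: two integers differ by a multiple of 79 exactly when they share a remainder mod 79.
There are 79 residue classes mod 79, so 79 integers can all lie in distinct classes.
One more integer must repeat a residue, giving a difference divisible by 79. So n = 79 + 1 = 80.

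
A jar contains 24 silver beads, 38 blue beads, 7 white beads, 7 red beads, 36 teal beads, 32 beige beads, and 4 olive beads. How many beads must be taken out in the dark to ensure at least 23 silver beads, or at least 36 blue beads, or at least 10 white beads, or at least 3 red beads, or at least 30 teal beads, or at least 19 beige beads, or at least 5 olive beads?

The worst case stops just short of every target: 22 silver, 35 blue, all 7 white, 2 red, 29 teal, 18 beige, 4 olive — 22 + 35 + 7 + 2 + 29 + 18 + 4 = 117 beads.
One more bead must push some color to its target, so 117 + 1 = 118.

118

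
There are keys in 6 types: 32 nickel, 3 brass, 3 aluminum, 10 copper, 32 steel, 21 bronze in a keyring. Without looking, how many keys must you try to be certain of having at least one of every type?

The hardest type to obtain is brass: we could draw every other key first — 101 − 3 = 98 keys — without a single brass one.
The next draw must be brass, so 98 + 1 = 99.

99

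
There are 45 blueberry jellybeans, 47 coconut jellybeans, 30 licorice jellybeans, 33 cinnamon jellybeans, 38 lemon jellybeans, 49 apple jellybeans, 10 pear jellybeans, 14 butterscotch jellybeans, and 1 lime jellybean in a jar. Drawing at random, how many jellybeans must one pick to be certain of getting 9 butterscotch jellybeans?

262

The worst case draws every non-butterscotch jellybean first: 45 + 47 + 30 + 33 + 38 + 49 + 10 + 1 = 253.
The next 9 draws are then forced to be butterscotch, giving 253 + 9 = 262.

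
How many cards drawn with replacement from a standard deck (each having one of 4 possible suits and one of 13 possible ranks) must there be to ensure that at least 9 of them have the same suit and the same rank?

417

There are 4 × 13 = 52 (suit, rank) combinations acting as pigeonholes.
With 52 × 8 = 416 cards drawn with replacement from a standard deck we could place exactly 8 in each, with no (suit, rank) pair reaching 9.
One more forces some (suit, rank) pair to hold 9, so 416 + 1 = 417.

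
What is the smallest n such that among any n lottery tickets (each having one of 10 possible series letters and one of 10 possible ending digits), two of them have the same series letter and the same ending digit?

There are 10 × 10 = 100 (series letter, ending digit) combinations acting as pigeonholes.
With 100 lottery tickets we could place one in each, avoiding any repeat.
One more forces some (series letter, ending digit) pair to hold 2, so 100 + 1 = 101.

101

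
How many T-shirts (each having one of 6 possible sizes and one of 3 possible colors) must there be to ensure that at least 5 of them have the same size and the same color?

73

There are 6 × 3 = 18 (size, color) combinations acting as pigeonholes.
With 18 × 4 = 72 T-shirts we could place exactly 4 in each, with no (size, color) pair reaching 5.
One more forces some (size, color) pair to hold 5, so 72 + 1 = 73.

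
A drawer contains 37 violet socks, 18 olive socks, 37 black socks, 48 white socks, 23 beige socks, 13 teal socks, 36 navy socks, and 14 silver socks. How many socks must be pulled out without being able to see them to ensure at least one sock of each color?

214

The hardest color to obtain is teal: we could draw every other sock first — 226 − 13 = 213 socks — without a single teal one.
The next draw must be teal, so 213 + 1 = 214.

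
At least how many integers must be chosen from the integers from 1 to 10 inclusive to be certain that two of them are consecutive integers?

Partition {1, …, 10} into 5 pairs: {1,2}, {3,4}, …, {9,10}.
Choosing 5 integers — say the 5 even numbers 2, 4, …, 10 — takes one from each pair and avoids the property.
Choosing 6 forces two into the same pair by pigeonhole, and those are consecutive. So 6.

6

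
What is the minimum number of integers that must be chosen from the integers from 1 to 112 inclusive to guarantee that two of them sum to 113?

57

Partition {1, …, 112} into 56 pairs: {1,112}, {2,111}, …, {56,57}.
Choosing 56 integers — say the integers 1 through 56 — takes one from each pair and avoids the property.
Choosing 57 forces two into the same pair by pigeonhole, and those sum to 113. So 57.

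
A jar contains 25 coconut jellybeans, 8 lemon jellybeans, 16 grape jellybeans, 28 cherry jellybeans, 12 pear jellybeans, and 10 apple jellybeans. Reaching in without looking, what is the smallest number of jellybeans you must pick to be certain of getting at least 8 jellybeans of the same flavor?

43

Treat the 6 flavors as pigeonholes.
The worst case takes 7 jellybeans of each flavor without reaching 8 of any: 6 × 7 = 42.
The next jellybean must bring some flavor to 8, so 42 + 1 = 43.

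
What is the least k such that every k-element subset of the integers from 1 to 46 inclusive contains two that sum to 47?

24

Partition {1, …, 46} into 23 pairs: {1,46}, {2,45}, …, {23,24}.
Choosing 23 integers — say the integers 1 through 23 — takes one from each pair and avoids the property.
Choosing 24 forces two into the same pair by pigeonhole, and those sum to 47. So 24.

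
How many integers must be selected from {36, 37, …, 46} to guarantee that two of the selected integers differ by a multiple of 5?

6

Group the integers by remainder mod 5; there are 5 residue classes, each nonempty in this range.
Choosing one from each class (5 integers) avoids any shared remainder.
One more choice must repeat a class, so two differ by a multiple of 5. Hence 5 + 1 = 6.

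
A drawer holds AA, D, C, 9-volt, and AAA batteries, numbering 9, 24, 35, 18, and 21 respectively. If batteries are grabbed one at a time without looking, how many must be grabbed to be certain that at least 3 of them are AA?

The worst case draws every non-AA battery first: 24 + 35 + 18 + 21 = 98.
The next 3 draws are then forced to be AA, giving 98 + 3 = 101.

101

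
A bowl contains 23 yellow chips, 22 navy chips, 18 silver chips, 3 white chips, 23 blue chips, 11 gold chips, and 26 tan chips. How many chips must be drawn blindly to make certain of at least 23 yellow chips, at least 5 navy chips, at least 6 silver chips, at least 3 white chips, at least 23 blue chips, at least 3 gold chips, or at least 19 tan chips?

76

The worst case stops just short of every target: 22 yellow, 4 navy, 5 silver, 2 white, 22 blue, 2 gold, 18 tan — 22 + 4 + 5 + 2 + 22 + 2 + 18 = 75 chips.
One more chip must push some color to its target, so 75 + 1 = 76.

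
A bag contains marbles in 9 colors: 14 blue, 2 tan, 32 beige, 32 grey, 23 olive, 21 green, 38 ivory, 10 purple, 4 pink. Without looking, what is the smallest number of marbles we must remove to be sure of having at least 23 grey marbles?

The worst case draws every non-grey marble first: 14 + 2 + 32 + 23 + 21 + 38 + 10 + 4 = 144.
The next 23 draws are then forced to be grey, giving 144 + 23 = 167.

167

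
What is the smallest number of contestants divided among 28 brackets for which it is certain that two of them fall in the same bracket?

There are 28 brackets acting as pigeonholes.
With 28 contestants we could place one in each, avoiding any repeat.
One more forces some class to hold 2, so 28 + 1 = 29.

29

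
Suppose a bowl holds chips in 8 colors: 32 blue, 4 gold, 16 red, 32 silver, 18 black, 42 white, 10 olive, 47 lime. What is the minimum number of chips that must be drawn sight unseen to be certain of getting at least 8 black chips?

The worst case draws every non-black chip first: 32 + 4 + 16 + 32 + 42 + 10 + 47 = 183.
The next 8 draws are then forced to be black, giving 183 + 8 = 191.

191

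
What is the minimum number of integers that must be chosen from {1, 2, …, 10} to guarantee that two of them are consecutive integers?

Partition {1, …, 10} into 5 pairs: {1,2}, {3,4}, …, {9,10}.
Choosing 5 integers — say the 5 even numbers 2, 4, …, 10 — takes one from each pair and avoids the property.
Choosing 6 forces two into the same pair by pigeonhole, and those are consecutive. So 6.

6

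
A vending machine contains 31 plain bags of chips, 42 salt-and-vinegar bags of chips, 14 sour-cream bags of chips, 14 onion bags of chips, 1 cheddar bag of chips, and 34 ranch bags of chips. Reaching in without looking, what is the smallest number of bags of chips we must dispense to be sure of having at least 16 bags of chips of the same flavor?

In the worst case we take at most 15 of each flavor, but all 14 sour-cream, all 14 onion, and all 1 cheddar (fewer than 15), giving 15 + 15 + 14 + 14 + 1 + 15 = 74.
One more bag of chips then forces some flavor to 16, so 74 + 1 = 75.

75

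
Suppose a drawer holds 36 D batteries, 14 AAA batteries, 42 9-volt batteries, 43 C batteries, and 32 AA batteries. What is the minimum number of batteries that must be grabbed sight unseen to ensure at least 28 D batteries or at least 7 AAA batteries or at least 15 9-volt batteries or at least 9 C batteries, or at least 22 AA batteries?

77

Each of the 5 types has its own threshold; avoid all of them simultaneously.
The worst case stops just short of every target: 27 D, 6 AAA, 14 9-volt, 8 C, 21 AA — 27 + 6 + 14 + 8 + 21 = 76 batteries.
One more battery must push some type to its target, so 76 + 1 = 77.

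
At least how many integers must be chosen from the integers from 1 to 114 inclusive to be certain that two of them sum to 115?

Partition {1, …, 114} into 57 pairs: {1,114}, {2,113}, …, {57,58}.
Choosing 57 integers — say the integers 1 through 57 — takes one from each pair and avoids the property.
Choosing 58 forces two into the same pair by pigeonhole, and those sum to 115. So 58.

58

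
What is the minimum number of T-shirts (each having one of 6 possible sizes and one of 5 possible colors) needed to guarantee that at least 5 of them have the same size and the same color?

There are 6 × 5 = 30 (size, color) combinations acting as pigeonholes.
With 30 × 4 = 120 T-shirts we could place exactly 4 in each, with no (size, color) pair reaching 5.
One more forces some (size, color) pair to hold 5, so 120 + 1 = 121.

121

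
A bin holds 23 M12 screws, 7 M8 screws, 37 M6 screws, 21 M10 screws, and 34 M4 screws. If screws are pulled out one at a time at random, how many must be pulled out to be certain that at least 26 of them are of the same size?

102

In the worst case we take at most 25 of each size, but all 23 M12, all 7 M8, and all 21 M10 (fewer than 25), giving 23 + 7 + 25 + 21 + 25 = 101.
One more screw then forces some size to 26, so 101 + 1 = 102.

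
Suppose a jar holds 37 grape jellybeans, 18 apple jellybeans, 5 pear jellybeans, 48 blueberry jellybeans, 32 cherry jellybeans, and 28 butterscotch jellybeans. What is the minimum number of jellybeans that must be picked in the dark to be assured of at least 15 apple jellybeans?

To avoid apple jellybeans as long as possible, exhaust the other 5 flavors first.
The worst case draws every non-apple jellybean first: 37 + 5 + 48 + 32 + 28 = 150.
The next 15 draws are then forced to be apple, giving 150 + 15 = 165.

165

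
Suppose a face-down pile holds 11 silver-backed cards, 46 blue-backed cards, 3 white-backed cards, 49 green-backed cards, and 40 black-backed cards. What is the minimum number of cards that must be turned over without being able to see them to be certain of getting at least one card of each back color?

147

The hardest back color to obtain is white-backed: we could draw every other card first — 149 − 3 = 146 cards — without a single white-backed one.
The next draw must be white-backed, so 146 + 1 = 147.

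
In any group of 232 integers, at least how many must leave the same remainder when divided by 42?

6

The 232 integers fall into 42 residue classes modulo 42.
If each of the 42 residue classes modulo 42 held at most 5, the total would be at most 42 × 5 = 210 < 232, a contradiction.
So at least one holds ⌈232/42⌉ = 6.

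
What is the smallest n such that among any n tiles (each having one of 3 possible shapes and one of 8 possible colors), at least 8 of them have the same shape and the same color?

169

There are 3 × 8 = 24 (shape, color) combinations acting as pigeonholes.
With 24 × 7 = 168 tiles we could place exactly 7 in each, with no (shape, color) pair reaching 8.
One more forces some (shape, color) pair to hold 8, so 168 + 1 = 169.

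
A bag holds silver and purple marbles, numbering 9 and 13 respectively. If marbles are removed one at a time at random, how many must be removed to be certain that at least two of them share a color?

3

The worst case takes 1 marble of each color without reaching 2 of any: 2 × 1 = 2.
The next marble must bring some color to 2, so 2 + 1 = 3.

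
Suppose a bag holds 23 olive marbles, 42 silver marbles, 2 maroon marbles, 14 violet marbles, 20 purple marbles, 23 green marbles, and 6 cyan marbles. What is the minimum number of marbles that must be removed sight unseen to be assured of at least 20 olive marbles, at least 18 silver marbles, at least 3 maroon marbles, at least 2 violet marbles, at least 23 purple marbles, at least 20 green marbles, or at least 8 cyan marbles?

85

The worst case stops just short of every target: 19 olive, 17 silver, 2 maroon, 1 violet, all 20 purple, 19 green, all 6 cyan — 19 + 17 + 2 + 1 + 20 + 19 + 6 = 84 marbles.
One more marble must push some color to its target, so 84 + 1 = 85.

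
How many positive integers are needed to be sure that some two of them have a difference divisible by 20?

Two integers differ by a multiple of 20 exactly when they share a remainder mod 20.
There are 20 residue classes mod 20, so 20 integers can all lie in distinct classes.
One more integer must repeat a residue, giving a difference divisible by 20. So n = 20 + 1 = 21.

21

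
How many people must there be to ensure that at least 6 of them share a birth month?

There are 12 months of the year acting as pigeonholes.
With 12 × 5 = 60 people we could place exactly 5 in each, with no class reaching 6.
One more forces some class to hold 6, so 60 + 1 = 61.

61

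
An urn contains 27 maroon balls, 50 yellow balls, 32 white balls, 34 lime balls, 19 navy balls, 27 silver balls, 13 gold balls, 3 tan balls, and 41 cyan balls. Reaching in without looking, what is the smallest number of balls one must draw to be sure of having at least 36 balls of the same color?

226

Treat the 9 colors as pigeonholes.
In the worst case we take at most 35 of each color, but all 27 maroon, all 32 white, all 34 lime, all 19 navy, all 27 silver, all 13 gold, and all 3 tan (fewer than 35), giving 27 + 35 + 32 + 34 + 19 + 27 + 13 + 3 + 35 = 225.
One more ball then forces some color to 36, so 225 + 1 = 226.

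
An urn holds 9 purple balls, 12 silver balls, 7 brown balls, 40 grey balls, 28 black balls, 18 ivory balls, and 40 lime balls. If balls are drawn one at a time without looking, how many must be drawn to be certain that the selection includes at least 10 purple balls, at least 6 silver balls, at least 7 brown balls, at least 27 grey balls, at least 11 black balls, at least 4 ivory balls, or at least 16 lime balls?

The worst case stops just short of every target: 9 purple, 5 silver, 6 brown, 26 grey, 10 black, 3 ivory, 15 lime — 9 + 5 + 6 + 26 + 10 + 3 + 15 = 74 balls.
One more ball must push some color to its target, so 74 + 1 = 75.

75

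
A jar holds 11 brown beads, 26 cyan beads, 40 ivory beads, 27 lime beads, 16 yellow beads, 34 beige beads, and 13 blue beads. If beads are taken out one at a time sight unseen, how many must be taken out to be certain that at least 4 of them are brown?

160

The worst case draws every non-brown bead first: 26 + 40 + 27 + 16 + 34 + 13 = 156.
The next 4 draws are then forced to be brown, giving 156 + 4 = 160.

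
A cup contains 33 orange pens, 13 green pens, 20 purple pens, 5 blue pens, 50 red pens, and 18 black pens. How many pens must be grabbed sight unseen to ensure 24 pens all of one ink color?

103

Treat the 6 ink colors as pigeonholes.
In the worst case we take at most 23 of each ink color, but all 13 green, all 20 purple, all 5 blue, and all 18 black (fewer than 23), giving 23 + 13 + 20 + 5 + 23 + 18 = 102.
One more pen then forces some ink color to 24, so 102 + 1 = 103.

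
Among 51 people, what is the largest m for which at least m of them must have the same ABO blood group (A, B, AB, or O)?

There are 4 ABO blood groups, which serve as the pigeonholes.
If each of the 4 ABO blood groups held at most 12, the total would be at most 4 × 12 = 48 < 51, a contradiction.
So at least one holds ⌈51/4⌉ = 13.

13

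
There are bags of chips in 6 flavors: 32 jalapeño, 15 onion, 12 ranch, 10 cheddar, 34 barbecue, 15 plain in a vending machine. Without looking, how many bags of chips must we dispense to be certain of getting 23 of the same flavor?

97

In the worst case we take at most 22 of each flavor, but all 15 onion, all 12 ranch, all 10 cheddar, and all 15 plain (fewer than 22), giving 22 + 15 + 12 + 10 + 22 + 15 = 96.
One more bag of chips then forces some flavor to 23, so 96 + 1 = 97.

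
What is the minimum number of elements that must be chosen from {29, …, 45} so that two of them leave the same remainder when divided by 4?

Group the integers by remainder mod 4; there are 4 residue classes, each nonempty in this range.
Choosing one from each class (4 integers) avoids any shared remainder.
One more choice must repeat a class, so two differ by a multiple of 4. Hence 4 + 1 = 5.

5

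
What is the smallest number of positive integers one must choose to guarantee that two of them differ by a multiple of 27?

28

Use the pigeonhole principle on residue classes: two integers differ by a multiple of 27 exactly when they share a remainder mod 27.
There are 27 residue classes mod 27, so 27 integers can all lie in distinct classes.
One more integer must repeat a residue, giving a difference divisible by 27. So n = 27 + 1 = 28.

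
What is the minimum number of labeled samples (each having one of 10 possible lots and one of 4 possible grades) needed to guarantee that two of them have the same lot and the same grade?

There are 10 × 4 = 40 (lot, grade) combinations acting as pigeonholes.
With 40 labeled samples we could place one in each, avoiding any repeat.
One more forces some (lot, grade) pair to hold 2, so 40 + 1 = 41.

41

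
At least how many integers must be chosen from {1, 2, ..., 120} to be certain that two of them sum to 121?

61

Partition {1, …, 120} into 60 pairs: {1,120}, {2,119}, …, {60,61}.
Choosing 60 integers — say the integers 1 through 60 — takes one from each pair and avoids the property.
Choosing 61 forces two into the same pair by pigeonhole, and those sum to 121. So 61.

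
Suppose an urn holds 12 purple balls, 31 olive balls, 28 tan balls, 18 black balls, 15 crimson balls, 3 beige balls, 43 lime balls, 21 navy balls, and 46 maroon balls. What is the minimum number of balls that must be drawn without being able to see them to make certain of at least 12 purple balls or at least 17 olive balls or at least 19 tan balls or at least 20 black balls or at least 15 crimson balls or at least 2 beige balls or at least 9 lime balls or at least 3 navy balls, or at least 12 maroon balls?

The worst case stops just short of every target: 11 purple, 16 olive, 18 tan, all 18 black, 14 crimson, 1 beige, 8 lime, 2 navy, 11 maroon — 11 + 16 + 18 + 18 + 14 + 1 + 8 + 2 + 11 = 99 balls.
One more ball must push some color to its target, so 99 + 1 = 100.

100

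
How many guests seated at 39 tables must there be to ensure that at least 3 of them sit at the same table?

79

There are 39 tables acting as pigeonholes.
With 39 × 2 = 78 guests we could place exactly 2 in each, with no class reaching 3.
One more forces some class to hold 3, so 78 + 1 = 79.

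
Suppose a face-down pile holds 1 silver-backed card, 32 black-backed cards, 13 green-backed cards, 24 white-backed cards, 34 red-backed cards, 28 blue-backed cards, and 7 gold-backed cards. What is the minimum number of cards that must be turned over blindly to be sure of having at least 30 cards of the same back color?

132

In the worst case we take at most 29 of each back color, but all 1 silver-backed, all 13 green-backed, all 24 white-backed, all 28 blue-backed, and all 7 gold-backed (fewer than 29), giving 1 + 29 + 13 + 24 + 29 + 28 + 7 = 131.
One more card then forces some back color to 30, so 131 + 1 = 132.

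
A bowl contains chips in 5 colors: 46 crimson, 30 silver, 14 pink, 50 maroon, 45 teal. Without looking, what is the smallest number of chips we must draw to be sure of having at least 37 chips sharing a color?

153

Treat the 5 colors as pigeonholes.
In the worst case we take at most 36 of each color, but all 30 silver and all 14 pink (fewer than 36), giving 36 + 30 + 14 + 36 + 36 = 152.
One more chip then forces some color to 37, so 152 + 1 = 153.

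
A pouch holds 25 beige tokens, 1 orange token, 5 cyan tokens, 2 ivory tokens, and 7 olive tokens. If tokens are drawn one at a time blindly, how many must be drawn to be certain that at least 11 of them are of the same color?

Treat the 5 colors as pigeonholes.
In the worst case we take at most 10 of each color, but all 1 orange, all 5 cyan, all 2 ivory, and all 7 olive (fewer than 10), giving 10 + 1 + 5 + 2 + 7 = 25.
One more token then forces some color to 11, so 25 + 1 = 26.

26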